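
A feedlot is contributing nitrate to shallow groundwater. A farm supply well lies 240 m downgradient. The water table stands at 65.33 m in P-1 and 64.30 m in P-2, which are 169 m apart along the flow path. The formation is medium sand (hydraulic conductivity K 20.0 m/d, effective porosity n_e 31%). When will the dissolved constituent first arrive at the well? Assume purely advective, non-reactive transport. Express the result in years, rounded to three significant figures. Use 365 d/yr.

Hydraulic gradient i = (65.33 − 64.30) / 169 = 1.03 / 169 = 0.006095
Specific discharge q = 20.0 × 0.006095 = 0.1219 m/d
Seepage velocity v = q / n = 0.1219 / 0.31 = 0.3932 m/d
t = L / v = 240 / 0.3932 = 610.4 d
   = 610.4 / 365 = 1.67 yr

1.67 years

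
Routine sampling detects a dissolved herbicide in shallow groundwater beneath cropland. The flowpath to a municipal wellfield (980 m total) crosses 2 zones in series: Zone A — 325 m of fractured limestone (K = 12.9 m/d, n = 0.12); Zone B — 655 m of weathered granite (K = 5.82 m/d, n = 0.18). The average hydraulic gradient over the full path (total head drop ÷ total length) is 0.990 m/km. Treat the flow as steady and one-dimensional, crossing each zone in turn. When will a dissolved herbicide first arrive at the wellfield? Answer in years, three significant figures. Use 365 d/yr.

61.0 years

Continuity: the same q passes through each zone, so ΔH = q·Σ(L_j/K_j) — the zones act as resistances in series.
Σ(L/K) = 325/12.9 + 655/5.82 = 25.19 + 112.5 = 137.7 d
K_eq = L_total / Σ(L/K) = 980 / 137.7 = 7.115 m/d
q = K_eq · i = 7.115 × 9.9e-4 = 0.007044 m/d (same in every zone)
Zone A: v = q/n = 0.007044/0.12 = 0.05870 m/d → t_A = 325/0.05870 = 5537 d
Zone B: v = q/n = 0.007044/0.18 = 0.03913 m/d → t_B = 655/0.03913 = 16740 d
Total t = 5537 + 16740 = 22270 d
   = 22270 / 365 = 61.0 yr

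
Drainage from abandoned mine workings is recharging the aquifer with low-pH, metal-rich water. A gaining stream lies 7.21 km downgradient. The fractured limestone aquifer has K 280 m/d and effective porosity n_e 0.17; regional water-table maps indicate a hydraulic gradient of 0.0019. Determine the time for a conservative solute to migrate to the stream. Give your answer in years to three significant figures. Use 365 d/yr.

6.31 years

Specific discharge q = 280 × 0.0019 = 0.5320 m/d
v = Ki/n = 280·0.0019/0.17 = 3.129 m/d
L = 7.21 km = 7210 m
t = L / v = 7210 / 3.129 = 2304 d
   = 2304 / 365 = 6.31 yr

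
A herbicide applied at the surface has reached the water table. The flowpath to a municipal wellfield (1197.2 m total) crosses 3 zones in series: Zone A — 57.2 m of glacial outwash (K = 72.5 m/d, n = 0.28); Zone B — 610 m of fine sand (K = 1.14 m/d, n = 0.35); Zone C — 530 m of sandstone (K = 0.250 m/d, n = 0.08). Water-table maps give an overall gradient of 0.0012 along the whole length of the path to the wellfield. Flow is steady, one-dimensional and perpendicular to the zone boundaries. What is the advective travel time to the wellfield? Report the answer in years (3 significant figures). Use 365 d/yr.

1380 years

For zones in series the flux q is common to all zones; the equivalent conductivity is the harmonic (thickness-weighted) mean, K_eq = L_total / Σ(L_j/K_j).
Σ(L/K) = 57.2/72.5 + 610/1.14 + 530/0.250 = 0.7890 + 535.1 + 2120 = 2656 d
K_eq = L_total / Σ(L/K) = 1197.2 / 2656 = 0.4508 m/d
q = K_eq · i = 0.4508 × 0.0012 = 5.409e-4 m/d (same in every zone)
Zone A: v = q/n = 5.409e-4/0.28 = 0.001932 m/d → t_A = 57.2/0.001932 = 29610 d
Zone B: v = q/n = 5.409e-4/0.35 = 0.001546 m/d → t_B = 610/0.001546 = 394700 d
Zone C: v = q/n = 5.409e-4/0.08 = 0.006762 m/d → t_C = 530/0.006762 = 78380 d
Total t = 29610 + 394700 + 78380 = 502700 d
   = 502700 / 365 = 1380 yr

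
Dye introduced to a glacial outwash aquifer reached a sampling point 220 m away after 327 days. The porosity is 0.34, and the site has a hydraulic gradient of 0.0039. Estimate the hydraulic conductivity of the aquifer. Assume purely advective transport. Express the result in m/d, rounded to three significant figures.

v = L / t = 220 / 327 = 0.6728 m/d
K = v · n / i = 0.6728 × 0.34 / 0.0039 = 58.7 m/d

58.7 m/d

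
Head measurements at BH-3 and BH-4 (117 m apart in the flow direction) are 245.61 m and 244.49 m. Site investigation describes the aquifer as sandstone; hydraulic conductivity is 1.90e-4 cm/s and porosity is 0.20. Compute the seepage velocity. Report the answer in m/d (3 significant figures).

0.00786 m/d

Hydraulic gradient i = (245.61 − 244.49) / 117 = 1.12 / 117 = 0.009573
K = 1.90e-4 cm/s × 864 = 0.1642 m/d
Darcy flux q = K·i = 0.1642 × 0.009573 = 0.001571 m/d
v_s = q/n_e = 0.001571/0.20 = 0.007857 m/d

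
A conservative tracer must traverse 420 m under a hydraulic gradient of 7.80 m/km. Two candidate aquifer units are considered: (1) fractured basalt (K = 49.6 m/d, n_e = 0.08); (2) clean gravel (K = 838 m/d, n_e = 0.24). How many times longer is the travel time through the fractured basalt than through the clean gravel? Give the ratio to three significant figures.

Unit 1 (fractured basalt): v = 49.6×0.0078/0.08 = 4.836 m/d, t = 420/4.836 = 86.85 d
Unit 2 (clean gravel): v = 838×0.0078/0.24 = 27.24 m/d, t = 420/27.24 = 15.42 d
t(fractured basalt) / t(clean gravel) = 86.85/15.42 = 5.63

5.63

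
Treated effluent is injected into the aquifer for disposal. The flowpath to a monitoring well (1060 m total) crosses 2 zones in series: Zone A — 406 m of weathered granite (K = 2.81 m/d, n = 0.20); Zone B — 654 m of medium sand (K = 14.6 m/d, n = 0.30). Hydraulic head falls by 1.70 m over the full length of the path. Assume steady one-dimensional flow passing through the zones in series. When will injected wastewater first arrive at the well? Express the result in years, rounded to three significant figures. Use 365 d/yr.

Steady 1-D flow in series ⇒ the Darcy flux q is identical in every zone and the zone head losses add (resistances L/K in series).
Σ(L/K) = 406/2.81 + 654/14.6 = 144.5 + 44.79 = 189.3 d
q = ΔH / Σ(L/K) = 1.70 / 189.3 = 0.008981 m/d (same in every zone)
Zone A: v = q/n = 0.008981/0.20 = 0.04491 m/d → t_A = 406/0.04491 = 9041 d
Zone B: v = q/n = 0.008981/0.30 = 0.02994 m/d → t_B = 654/0.02994 = 21840 d
Total t = 9041 + 21840 = 30890 d
   = 30890 / 365 = 84.6 yr

84.6 years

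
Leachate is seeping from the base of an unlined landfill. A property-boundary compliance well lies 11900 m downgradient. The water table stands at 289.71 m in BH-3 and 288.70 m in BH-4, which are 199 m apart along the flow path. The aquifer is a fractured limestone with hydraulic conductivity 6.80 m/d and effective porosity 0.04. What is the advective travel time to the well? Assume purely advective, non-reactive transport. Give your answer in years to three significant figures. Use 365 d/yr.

37.8 years

Hydraulic gradient i = (289.71 − 288.70) / 199 = 1.01 / 199 = 0.005075
Specific discharge q = 6.80 × 0.005075 = 0.03451 m/d
Seepage velocity v = q / n = 0.03451 / 0.04 = 0.8628 m/d
t = L / v = 11900 / 0.8628 = 13790 d
   = 13790 / 365 = 37.8 yr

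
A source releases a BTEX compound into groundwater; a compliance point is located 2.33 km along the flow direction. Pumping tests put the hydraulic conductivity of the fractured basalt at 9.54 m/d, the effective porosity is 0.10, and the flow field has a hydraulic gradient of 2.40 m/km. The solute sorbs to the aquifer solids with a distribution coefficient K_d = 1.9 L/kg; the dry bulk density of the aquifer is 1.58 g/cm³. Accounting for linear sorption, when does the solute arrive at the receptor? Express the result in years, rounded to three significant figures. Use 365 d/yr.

865 years

q = Ki = 9.54 × 0.0024 = 0.02290 m/d
v = Ki/n = 9.54·0.0024/0.10 = 0.2290 m/d
Retardation R = 1 + ρ_b·K_d/n = 1 + 1.58×1.9/0.10 = 31.02
Contaminant velocity v_c = v/R = 0.2290/31.02 = 0.007381 m/d
L = 2.33 km = 2330 m
t = L/v_c = 2330/0.007381 = 315700 d
   = 315700/365 = 865 yr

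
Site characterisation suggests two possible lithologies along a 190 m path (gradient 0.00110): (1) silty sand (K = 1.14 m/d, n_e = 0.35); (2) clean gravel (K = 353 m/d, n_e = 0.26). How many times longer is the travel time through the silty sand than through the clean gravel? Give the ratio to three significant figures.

417

Unit 1 (silty sand): v = 1.14×0.0011/0.35 = 0.003583 m/d, t = 190/0.003583 = 53030 d
Unit 2 (clean gravel): v = 353×0.0011/0.26 = 1.493 m/d, t = 190/1.493 = 127.2 d
t(silty sand) / t(clean gravel) = 53030/127.2 = 417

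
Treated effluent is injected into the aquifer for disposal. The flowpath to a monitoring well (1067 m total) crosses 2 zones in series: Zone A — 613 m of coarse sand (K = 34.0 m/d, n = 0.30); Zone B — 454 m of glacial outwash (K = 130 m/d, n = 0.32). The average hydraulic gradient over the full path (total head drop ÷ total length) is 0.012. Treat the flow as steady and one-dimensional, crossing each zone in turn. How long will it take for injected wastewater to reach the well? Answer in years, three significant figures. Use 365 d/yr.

Steady 1-D flow in series ⇒ the Darcy flux q is identical in every zone and the zone head losses add (resistances L/K in series).
Σ(L/K) = 613/34.0 + 454/130 = 18.03 + 3.492 = 21.52 d
K_eq = L_total / Σ(L/K) = 1067 / 21.52 = 49.58 m/d
q = K_eq · i = 49.58 × 0.012 = 0.5949 m/d (same in every zone)
Zone A: v = q/n = 0.5949/0.30 = 1.983 m/d → t_A = 613/1.983 = 309.1 d
Zone B: v = q/n = 0.5949/0.32 = 1.859 m/d → t_B = 454/1.859 = 244.2 d
Total t = 309.1 + 244.2 = 553.3 d
   = 553.3 / 365 = 1.52 yr

1.52 years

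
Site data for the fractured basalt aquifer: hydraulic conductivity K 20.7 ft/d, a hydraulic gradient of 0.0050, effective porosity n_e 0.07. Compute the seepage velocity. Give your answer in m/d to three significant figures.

0.451 m/d

K = 20.7 ft/d × 0.3048 = 6.309 m/d
q = Ki = 6.309 × 0.0050 = 0.03155 m/d
v_s = q/n_e = 0.03155/0.07 = 0.4507 m/d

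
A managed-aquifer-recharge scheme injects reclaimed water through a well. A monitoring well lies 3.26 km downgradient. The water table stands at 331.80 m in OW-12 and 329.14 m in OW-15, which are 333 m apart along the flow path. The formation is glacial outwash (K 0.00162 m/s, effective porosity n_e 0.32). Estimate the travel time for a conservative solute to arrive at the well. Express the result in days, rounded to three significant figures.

933 days

Hydraulic gradient i = (331.80 − 329.14) / 333 = 2.66 / 333 = 0.007988
K = 0.00162 m/s × 86400 s/d = 140.0 m/d
Darcy flux q = K·i = 140.0 × 0.007988 = 1.118 m/d
v = Ki/n = 140.0·0.007988/0.32 = 3.494 m/d
L = 3.26 km = 3260 m
t = L / v = 3260 / 3.494 = 933.0 d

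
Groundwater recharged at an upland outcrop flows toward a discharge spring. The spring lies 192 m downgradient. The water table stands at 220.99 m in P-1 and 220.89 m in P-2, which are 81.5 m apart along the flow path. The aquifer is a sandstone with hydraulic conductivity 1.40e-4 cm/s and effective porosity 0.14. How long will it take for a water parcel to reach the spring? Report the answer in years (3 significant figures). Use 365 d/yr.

Hydraulic gradient i = (220.99 − 220.89) / 81.5 = 0.10 / 81.5 = 0.001227
K = 1.40e-4 cm/s × 864 = 0.1210 m/d
q = Ki = 0.1210 × 0.001227 = 1.484e-4 m/d
v_s = q/n_e = 1.484e-4/0.14 = 0.001060 m/d
t = L / v = 192 / 0.001060 = 181100 d
   = 181100 / 365 = 496 yr

496 years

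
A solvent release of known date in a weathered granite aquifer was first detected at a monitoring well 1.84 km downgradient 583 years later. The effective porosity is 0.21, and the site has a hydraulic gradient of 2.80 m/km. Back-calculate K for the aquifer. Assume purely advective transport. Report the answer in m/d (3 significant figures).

0.649 m/d

t = 583 years = 212800 d
L = 1.84 km = 1840 m
v = L / t = 1840 / 212800 = 0.008647 m/d
K = v · n / i = 0.008647 × 0.21 / 0.0028 = 0.649 m/d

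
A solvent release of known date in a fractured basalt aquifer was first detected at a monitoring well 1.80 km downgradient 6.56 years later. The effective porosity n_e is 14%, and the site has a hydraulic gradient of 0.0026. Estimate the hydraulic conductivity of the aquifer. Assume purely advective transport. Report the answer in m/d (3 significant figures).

40.5 m/d

t = 6.56 years = 2394 d
L = 1.80 km = 1800 m
v = L / t = 1800 / 2394 = 0.7518 m/d
K = v · n / i = 0.7518 × 0.14 / 0.0026 = 40.5 m/d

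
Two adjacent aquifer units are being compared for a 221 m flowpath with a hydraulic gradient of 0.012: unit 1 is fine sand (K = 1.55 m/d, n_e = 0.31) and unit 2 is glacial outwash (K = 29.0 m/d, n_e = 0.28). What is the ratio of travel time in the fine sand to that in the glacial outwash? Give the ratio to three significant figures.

20.7

Unit 1 (fine sand): v = 1.55×0.012/0.31 = 0.06000 m/d, t = 221/0.06000 = 3683 d
Unit 2 (glacial outwash): v = 29.0×0.012/0.28 = 1.243 m/d, t = 221/1.243 = 177.8 d
t(fine sand) / t(glacial outwash) = 3683/177.8 = 20.7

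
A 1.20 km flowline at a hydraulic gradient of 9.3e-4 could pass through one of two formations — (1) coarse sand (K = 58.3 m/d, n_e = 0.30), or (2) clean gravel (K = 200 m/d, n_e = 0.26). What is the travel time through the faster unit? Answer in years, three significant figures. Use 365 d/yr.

4.60 years

Unit 1 (coarse sand): v = 58.3×9.3e-4/0.30 = 0.1807 m/d, t = 1200/0.1807 = 6640 d
Unit 2 (clean gravel): v = 200×9.3e-4/0.26 = 0.7154 m/d, t = 1200/0.7154 = 1677 d
Faster: 1677 d / 365 = 4.60 yr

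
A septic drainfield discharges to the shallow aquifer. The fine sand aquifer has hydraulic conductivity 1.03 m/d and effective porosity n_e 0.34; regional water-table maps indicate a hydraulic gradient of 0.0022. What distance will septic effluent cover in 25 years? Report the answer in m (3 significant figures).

60.8 m

q = Ki = 1.03 × 0.0022 = 0.002266 m/d
v_s = q/n_e = 0.002266/0.34 = 0.006665 m/d
T = 25 yr × 365 = 9125 d
L = v × T = 0.006665 × 9125 = 60.82 m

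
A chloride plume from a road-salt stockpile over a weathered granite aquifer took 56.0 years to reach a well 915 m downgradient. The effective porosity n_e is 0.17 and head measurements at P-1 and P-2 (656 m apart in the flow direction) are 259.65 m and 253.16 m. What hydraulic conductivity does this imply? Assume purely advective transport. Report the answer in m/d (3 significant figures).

Hydraulic gradient i = (259.65 − 253.16) / 656 = 6.49 / 656 = 0.009893
t = 56.0 years = 20440 d
v = L / t = 915 / 20440 = 0.04477 m/d
K = v · n / i = 0.04477 × 0.17 / 0.009893 = 0.769 m/d

0.769 m/d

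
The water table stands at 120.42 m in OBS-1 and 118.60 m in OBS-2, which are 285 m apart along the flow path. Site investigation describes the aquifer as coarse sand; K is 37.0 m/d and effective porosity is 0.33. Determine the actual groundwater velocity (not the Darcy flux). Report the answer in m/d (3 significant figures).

Hydraulic gradient i = (120.42 − 118.60) / 285 = 1.82 / 285 = 0.006386
Darcy flux q = K·i = 37.0 × 0.006386 = 0.2363 m/d
v = Ki/n = 37.0·0.006386/0.33 = 0.7160 m/d

0.716 m/d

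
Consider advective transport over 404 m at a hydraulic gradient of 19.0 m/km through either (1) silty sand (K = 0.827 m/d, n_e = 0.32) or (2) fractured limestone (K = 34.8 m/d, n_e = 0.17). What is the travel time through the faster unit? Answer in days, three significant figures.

104 days

Unit 1 (silty sand): v = 0.827×0.019/0.32 = 0.04910 m/d, t = 404/0.04910 = 8228 d
Unit 2 (fractured limestone): v = 34.8×0.019/0.17 = 3.889 m/d, t = 404/3.889 = 103.9 d
Faster unit: t = 104 d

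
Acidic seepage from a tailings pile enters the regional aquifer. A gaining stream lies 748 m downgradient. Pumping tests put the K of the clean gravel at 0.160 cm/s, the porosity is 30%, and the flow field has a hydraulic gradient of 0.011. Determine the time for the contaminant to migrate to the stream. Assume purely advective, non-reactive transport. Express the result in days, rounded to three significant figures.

148 days

K = 0.160 cm/s × 864 = 138.2 m/d
Darcy flux q = K·i = 138.2 × 0.011 = 1.521 m/d
v_s = q/n_e = 1.521/0.30 = 5.069 m/d
t = L / v = 748 / 5.069 = 147.6 d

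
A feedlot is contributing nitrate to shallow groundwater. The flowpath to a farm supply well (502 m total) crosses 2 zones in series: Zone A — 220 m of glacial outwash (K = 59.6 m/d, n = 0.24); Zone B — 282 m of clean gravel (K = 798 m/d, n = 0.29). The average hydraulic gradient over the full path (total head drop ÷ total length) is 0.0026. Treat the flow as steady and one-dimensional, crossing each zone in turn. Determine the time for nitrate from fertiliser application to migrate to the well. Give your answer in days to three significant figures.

Steady 1-D flow in series ⇒ the Darcy flux q is identical in every zone and the zone head losses add (resistances L/K in series).
Σ(L/K) = 220/59.6 + 282/798 = 3.691 + 0.3534 = 4.045 d
K_eq = L_total / Σ(L/K) = 502 / 4.045 = 124.1 m/d
q = K_eq · i = 124.1 × 0.0026 = 0.3227 m/d (same in every zone)
Zone A: v = q/n = 0.3227/0.24 = 1.345 m/d → t_A = 220/1.345 = 163.6 d
Zone B: v = q/n = 0.3227/0.29 = 1.113 m/d → t_B = 282/1.113 = 253.4 d
Total t = 163.6 + 253.4 = 417.0 d

417 days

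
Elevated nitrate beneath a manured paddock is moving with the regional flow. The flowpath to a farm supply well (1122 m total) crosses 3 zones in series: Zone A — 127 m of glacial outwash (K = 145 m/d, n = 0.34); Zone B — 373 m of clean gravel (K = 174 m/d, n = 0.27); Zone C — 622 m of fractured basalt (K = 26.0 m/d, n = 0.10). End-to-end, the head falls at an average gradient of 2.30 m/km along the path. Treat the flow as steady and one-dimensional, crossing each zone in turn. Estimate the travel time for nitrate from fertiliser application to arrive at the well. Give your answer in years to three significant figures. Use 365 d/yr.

5.89 years

Steady 1-D flow in series ⇒ the Darcy flux q is identical in every zone and the zone head losses add (resistances L/K in series).
Σ(L/K) = 127/145 + 373/174 + 622/26.0 = 0.8759 + 2.144 + 23.92 = 26.94 d
K_eq = L_total / Σ(L/K) = 1122 / 26.94 = 41.64 m/d
q = K_eq · i = 41.64 × 0.0023 = 0.09578 m/d (same in every zone)
Zone A: v = q/n = 0.09578/0.34 = 0.2817 m/d → t_A = 127/0.2817 = 450.8 d
Zone B: v = q/n = 0.09578/0.27 = 0.3547 m/d → t_B = 373/0.3547 = 1051 d
Zone C: v = q/n = 0.09578/0.10 = 0.9578 m/d → t_C = 622/0.9578 = 649.4 d
Total t = 450.8 + 1051 + 649.4 = 2152 d
   = 2152 / 365 = 5.89 yr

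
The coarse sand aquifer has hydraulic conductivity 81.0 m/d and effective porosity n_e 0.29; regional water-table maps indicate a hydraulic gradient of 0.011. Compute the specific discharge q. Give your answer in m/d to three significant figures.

0.891 m/d

Darcy flux q = K·i = 81.0 × 0.011 = 0.8910 m/d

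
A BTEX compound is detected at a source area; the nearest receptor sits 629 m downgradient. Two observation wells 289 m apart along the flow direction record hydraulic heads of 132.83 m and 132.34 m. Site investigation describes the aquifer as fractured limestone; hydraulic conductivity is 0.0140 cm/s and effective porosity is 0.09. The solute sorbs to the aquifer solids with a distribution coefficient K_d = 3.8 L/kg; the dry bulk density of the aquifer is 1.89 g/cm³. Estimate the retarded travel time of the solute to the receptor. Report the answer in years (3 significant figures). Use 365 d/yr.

611 years

Hydraulic gradient i = (132.83 − 132.34) / 289 = 0.49 / 289 = 0.001696
K = 0.0140 cm/s × 864 = 12.10 m/d
Darcy flux q = K·i = 12.10 × 0.001696 = 0.02051 m/d
Seepage velocity v = q / n = 0.02051 / 0.09 = 0.2279 m/d
Retardation R = 1 + ρ_b·K_d/n = 1 + 1.89×3.8/0.09 = 80.80
Contaminant velocity v_c = v/R = 0.2279/80.80 = 0.002820 m/d
t = L/v_c = 629/0.002820 = 223000 d
   = 223000/365 = 611 yr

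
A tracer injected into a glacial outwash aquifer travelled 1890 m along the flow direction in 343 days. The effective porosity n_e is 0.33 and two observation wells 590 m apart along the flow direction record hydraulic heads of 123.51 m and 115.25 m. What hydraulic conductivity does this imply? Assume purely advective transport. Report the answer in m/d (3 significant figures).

Hydraulic gradient i = (123.51 − 115.25) / 590 = 8.26 / 590 = 0.01400
v = L / t = 1890 / 343 = 5.510 m/d
K = v · n / i = 5.510 × 0.33 / 0.01400 = 130 m/d

130 m/d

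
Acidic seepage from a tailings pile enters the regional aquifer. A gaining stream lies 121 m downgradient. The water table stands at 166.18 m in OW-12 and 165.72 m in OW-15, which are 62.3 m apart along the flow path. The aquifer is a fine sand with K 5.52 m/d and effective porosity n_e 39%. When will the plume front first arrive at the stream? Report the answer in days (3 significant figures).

Hydraulic gradient i = (166.18 − 165.72) / 62.3 = 0.46 / 62.3 = 0.007384
q = Ki = 5.52 × 0.007384 = 0.04076 m/d
v_s = q/n_e = 0.04076/0.39 = 0.1045 m/d
t = L / v = 121 / 0.1045 = 1158 d

1160 days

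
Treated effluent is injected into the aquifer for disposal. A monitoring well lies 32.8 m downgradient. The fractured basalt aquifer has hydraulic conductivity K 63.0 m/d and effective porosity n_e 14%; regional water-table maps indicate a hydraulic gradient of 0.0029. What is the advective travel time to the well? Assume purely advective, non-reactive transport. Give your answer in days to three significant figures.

q = Ki = 63.0 × 0.0029 = 0.1827 m/d
v_s = q/n_e = 0.1827/0.14 = 1.305 m/d
t = L / v = 32.8 / 1.305 = 25.13 d

25.1 days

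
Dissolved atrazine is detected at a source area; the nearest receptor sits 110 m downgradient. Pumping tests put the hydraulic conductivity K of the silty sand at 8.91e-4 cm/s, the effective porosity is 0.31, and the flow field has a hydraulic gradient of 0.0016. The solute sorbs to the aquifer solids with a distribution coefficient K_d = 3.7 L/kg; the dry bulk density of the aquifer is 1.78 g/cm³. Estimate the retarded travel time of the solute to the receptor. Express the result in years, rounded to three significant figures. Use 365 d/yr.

1690 years

K = 8.91e-4 cm/s × 864 = 0.7698 m/d
Darcy flux q = K·i = 0.7698 × 0.0016 = 0.001232 m/d
v = Ki/n = 0.7698·0.0016/0.31 = 0.003973 m/d
Retardation R = 1 + ρ_b·K_d/n = 1 + 1.78×3.7/0.31 = 22.25
Contaminant velocity v_c = v/R = 0.003973/22.25 = 1.786e-4 m/d
t = L/v_c = 110/1.786e-4 = 615900 d
   = 615900/365 = 1690 yr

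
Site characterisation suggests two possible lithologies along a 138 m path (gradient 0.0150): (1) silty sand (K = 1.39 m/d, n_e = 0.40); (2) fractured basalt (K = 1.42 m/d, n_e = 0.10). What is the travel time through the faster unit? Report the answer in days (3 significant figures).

648 days

Unit 1 (silty sand): v = 1.39×0.015/0.40 = 0.05212 m/d, t = 138/0.05212 = 2647 d
Unit 2 (fractured basalt): v = 1.42×0.015/0.10 = 0.2130 m/d, t = 138/0.2130 = 647.9 d
Faster unit: t = 648 d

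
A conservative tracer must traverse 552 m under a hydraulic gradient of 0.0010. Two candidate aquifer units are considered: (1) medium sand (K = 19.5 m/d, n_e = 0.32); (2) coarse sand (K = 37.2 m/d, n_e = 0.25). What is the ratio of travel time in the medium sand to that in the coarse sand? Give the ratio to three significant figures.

2.44

Unit 1 (medium sand): v = 19.5×0.0010/0.32 = 0.06094 m/d, t = 552/0.06094 = 9058 d
Unit 2 (coarse sand): v = 37.2×0.0010/0.25 = 0.1488 m/d, t = 552/0.1488 = 3710 d
t(medium sand) / t(coarse sand) = 9058/3710 = 2.44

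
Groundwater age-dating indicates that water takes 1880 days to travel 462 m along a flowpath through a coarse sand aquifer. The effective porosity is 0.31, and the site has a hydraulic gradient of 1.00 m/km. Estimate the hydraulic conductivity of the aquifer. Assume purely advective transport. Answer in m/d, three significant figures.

v = L / t = 462 / 1880 = 0.2457 m/d
K = v · n / i = 0.2457 × 0.31 / 0.0010 = 76.2 m/d

76.2 m/d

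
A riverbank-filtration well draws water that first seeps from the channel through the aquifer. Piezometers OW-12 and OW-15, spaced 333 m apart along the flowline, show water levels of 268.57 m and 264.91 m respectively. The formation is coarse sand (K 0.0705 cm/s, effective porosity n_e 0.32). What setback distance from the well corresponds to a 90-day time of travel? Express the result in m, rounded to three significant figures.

188 m

Hydraulic gradient i = (268.57 − 264.91) / 333 = 3.66 / 333 = 0.01099
K = 0.0705 cm/s × 864 = 60.91 m/d
q = Ki = 60.91 × 0.01099 = 0.6695 m/d
v_s = q/n_e = 0.6695/0.32 = 2.092 m/d
L = v × T = 2.092 × 90 = 188.3 m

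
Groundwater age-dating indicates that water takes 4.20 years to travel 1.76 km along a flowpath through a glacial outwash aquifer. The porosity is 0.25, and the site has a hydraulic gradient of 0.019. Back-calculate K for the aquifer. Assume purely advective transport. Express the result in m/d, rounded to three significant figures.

t = 4.20 years = 1533 d
L = 1.76 km = 1760 m
v = L / t = 1760 / 1533 = 1.148 m/d
K = v · n / i = 1.148 × 0.25 / 0.019 = 15.1 m/d

15.1 m/d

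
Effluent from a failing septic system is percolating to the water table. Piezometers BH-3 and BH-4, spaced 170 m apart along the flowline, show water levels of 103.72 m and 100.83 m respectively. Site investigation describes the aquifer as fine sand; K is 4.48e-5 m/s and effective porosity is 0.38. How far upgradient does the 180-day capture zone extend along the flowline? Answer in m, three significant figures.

Hydraulic gradient i = (103.72 − 100.83) / 170 = 2.89 / 170 = 0.01700
K = 4.48e-5 m/s × 86400 s/d = 3.871 m/d
Darcy flux q = K·i = 3.871 × 0.01700 = 0.06580 m/d
Seepage velocity v = q / n = 0.06580 / 0.38 = 0.1732 m/d
L = v × T = 0.1732 × 180 = 31.17 m

31.2 m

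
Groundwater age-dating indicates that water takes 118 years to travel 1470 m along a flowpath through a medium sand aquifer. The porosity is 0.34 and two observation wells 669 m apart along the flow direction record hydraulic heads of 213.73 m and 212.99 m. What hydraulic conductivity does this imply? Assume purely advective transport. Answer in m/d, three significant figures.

10.5 m/d

Hydraulic gradient i = (213.73 − 212.99) / 669 = 0.74 / 669 = 0.001106
t = 118 years = 43070 d
v = L / t = 1470 / 43070 = 0.03413 m/d
K = v · n / i = 0.03413 × 0.34 / 0.001106 = 10.5 m/d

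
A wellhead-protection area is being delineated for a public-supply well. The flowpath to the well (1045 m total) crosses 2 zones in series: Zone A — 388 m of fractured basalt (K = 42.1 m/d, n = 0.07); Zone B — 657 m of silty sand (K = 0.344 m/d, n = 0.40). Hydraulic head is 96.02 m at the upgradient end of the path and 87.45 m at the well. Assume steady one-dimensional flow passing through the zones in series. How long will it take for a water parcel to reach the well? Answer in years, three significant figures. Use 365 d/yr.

Total head drop ΔH = 96.02 − 87.45 = 8.57 m
Continuity: the same q passes through each zone, so ΔH = q·Σ(L_j/K_j) — the zones act as resistances in series.
Σ(L/K) = 388/42.1 + 657/0.344 = 9.216 + 1910 = 1919 d
q = ΔH / Σ(L/K) = 8.57 / 1919 = 0.004466 m/d (same in every zone)
Zone A: v = q/n = 0.004466/0.07 = 0.06379 m/d → t_A = 388/0.06379 = 6082 d
Zone B: v = q/n = 0.004466/0.40 = 0.01116 m/d → t_B = 657/0.01116 = 58850 d
Total t = 6082 + 58850 = 64930 d
   = 64930 / 365 = 178 yr

178 years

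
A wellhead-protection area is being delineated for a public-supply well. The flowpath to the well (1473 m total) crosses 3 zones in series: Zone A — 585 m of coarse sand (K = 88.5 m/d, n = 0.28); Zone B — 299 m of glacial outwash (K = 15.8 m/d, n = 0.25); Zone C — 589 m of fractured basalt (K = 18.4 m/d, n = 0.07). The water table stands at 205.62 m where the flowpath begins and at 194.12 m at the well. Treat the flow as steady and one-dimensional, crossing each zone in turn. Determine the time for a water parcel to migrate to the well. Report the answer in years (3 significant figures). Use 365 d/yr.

Total head drop ΔH = 205.62 − 194.12 = 11.50 m
Continuity: the same q passes through each zone, so ΔH = q·Σ(L_j/K_j) — the zones act as resistances in series.
Σ(L/K) = 585/88.5 + 299/15.8 + 589/18.4 = 6.610 + 18.92 + 32.01 = 57.55 d
q = ΔH / Σ(L/K) = 11.50 / 57.55 = 0.1998 m/d (same in every zone)
Zone A: v = q/n = 0.1998/0.28 = 0.7137 m/d → t_A = 585/0.7137 = 819.6 d
Zone B: v = q/n = 0.1998/0.25 = 0.7994 m/d → t_B = 299/0.7994 = 374.0 d
Zone C: v = q/n = 0.1998/0.07 = 2.855 m/d → t_C = 589/2.855 = 206.3 d
Total t = 819.6 + 374.0 + 206.3 = 1400 d
   = 1400 / 365 = 3.84 yr

3.84 years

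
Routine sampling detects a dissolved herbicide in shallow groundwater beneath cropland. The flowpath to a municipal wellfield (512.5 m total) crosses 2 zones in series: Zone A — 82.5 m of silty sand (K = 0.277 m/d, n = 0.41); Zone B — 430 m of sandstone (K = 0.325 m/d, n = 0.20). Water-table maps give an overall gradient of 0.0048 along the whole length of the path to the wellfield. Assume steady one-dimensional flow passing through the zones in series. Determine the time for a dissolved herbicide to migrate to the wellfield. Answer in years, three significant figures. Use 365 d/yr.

216 years

Continuity: the same q passes through each zone, so ΔH = q·Σ(L_j/K_j) — the zones act as resistances in series.
Σ(L/K) = 82.5/0.277 + 430/0.325 = 297.8 + 1323 = 1621 d
K_eq = L_total / Σ(L/K) = 512.5 / 1621 = 0.3162 m/d
q = K_eq · i = 0.3162 × 0.0048 = 0.001518 m/d (same in every zone)
Zone A: v = q/n = 0.001518/0.41 = 0.003702 m/d → t_A = 82.5/0.003702 = 22290 d
Zone B: v = q/n = 0.001518/0.20 = 0.007588 m/d → t_B = 430/0.007588 = 56670 d
Total t = 22290 + 56670 = 78950 d
   = 78950 / 365 = 216 yr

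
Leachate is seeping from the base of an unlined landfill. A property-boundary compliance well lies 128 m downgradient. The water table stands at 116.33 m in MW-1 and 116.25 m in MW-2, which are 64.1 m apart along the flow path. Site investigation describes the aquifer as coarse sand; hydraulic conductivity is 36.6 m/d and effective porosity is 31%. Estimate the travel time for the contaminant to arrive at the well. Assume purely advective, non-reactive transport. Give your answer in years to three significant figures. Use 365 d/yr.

2.38 years

Hydraulic gradient i = (116.33 − 116.25) / 64.1 = 0.08 / 64.1 = 0.001248
q = Ki = 36.6 × 0.001248 = 0.04568 m/d
v_s = q/n_e = 0.04568/0.31 = 0.1474 m/d
t = L / v = 128 / 0.1474 = 868.7 d
   = 868.7 / 365 = 2.38 yr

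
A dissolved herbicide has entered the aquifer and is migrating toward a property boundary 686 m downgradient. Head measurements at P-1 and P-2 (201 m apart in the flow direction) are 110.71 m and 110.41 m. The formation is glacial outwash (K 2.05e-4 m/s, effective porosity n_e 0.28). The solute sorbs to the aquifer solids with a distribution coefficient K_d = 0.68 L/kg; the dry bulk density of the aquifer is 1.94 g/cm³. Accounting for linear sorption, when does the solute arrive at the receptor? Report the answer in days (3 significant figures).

Hydraulic gradient i = (110.71 − 110.41) / 201 = 0.30 / 201 = 0.001493
K = 2.05e-4 m/s × 86400 s/d = 17.71 m/d
q = Ki = 17.71 × 0.001493 = 0.02644 m/d
Average linear velocity = 0.02644 / 0.28 = 0.09441 m/d
Retardation R = 1 + ρ_b·K_d/n = 1 + 1.94×0.68/0.28 = 5.711
Contaminant velocity v_c = v/R = 0.09441/5.711 = 0.01653 m/d
t = L/v_c = 686/0.01653 = 41500 d

41500 days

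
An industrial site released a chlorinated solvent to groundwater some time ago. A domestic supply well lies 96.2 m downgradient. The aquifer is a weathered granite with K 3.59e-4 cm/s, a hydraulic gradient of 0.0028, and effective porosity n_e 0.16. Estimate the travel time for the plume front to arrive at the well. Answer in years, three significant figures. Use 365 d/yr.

48.6 years

K = 3.59e-4 cm/s × 864 = 0.3102 m/d
Darcy flux q = K·i = 0.3102 × 0.0028 = 8.685e-4 m/d
Average linear velocity = 8.685e-4 / 0.16 = 0.005428 m/d
t = L / v = 96.2 / 0.005428 = 17720 d
   = 17720 / 365 = 48.6 yr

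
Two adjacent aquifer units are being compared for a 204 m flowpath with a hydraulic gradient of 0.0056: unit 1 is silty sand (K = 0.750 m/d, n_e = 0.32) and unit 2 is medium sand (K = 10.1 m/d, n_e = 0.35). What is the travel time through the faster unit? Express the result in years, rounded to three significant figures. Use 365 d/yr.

Unit 1 (silty sand): v = 0.750×0.0056/0.32 = 0.01313 m/d, t = 204/0.01313 = 15540 d
Unit 2 (medium sand): v = 10.1×0.0056/0.35 = 0.1616 m/d, t = 204/0.1616 = 1262 d
Faster: 1262 d / 365 = 3.46 yr

3.46 years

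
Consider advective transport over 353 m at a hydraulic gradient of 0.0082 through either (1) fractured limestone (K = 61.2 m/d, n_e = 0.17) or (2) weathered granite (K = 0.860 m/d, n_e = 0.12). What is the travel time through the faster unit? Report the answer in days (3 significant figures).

120 days

Unit 1 (fractured limestone): v = 61.2×0.0082/0.17 = 2.952 m/d, t = 353/2.952 = 119.6 d
Unit 2 (weathered granite): v = 0.860×0.0082/0.12 = 0.05877 m/d, t = 353/0.05877 = 6007 d
Faster unit: t = 120 d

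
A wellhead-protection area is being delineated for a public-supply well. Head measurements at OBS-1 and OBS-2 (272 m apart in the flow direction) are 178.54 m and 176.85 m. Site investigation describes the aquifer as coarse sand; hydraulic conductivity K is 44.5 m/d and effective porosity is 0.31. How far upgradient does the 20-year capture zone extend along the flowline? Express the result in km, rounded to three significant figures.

Hydraulic gradient i = (178.54 − 176.85) / 272 = 1.69 / 272 = 0.006213
Darcy flux q = K·i = 44.5 × 0.006213 = 0.2765 m/d
v = Ki/n = 44.5·0.006213/0.31 = 0.8919 m/d
T = 20 yr × 365 = 7300 d
L = v × T = 0.8919 × 7300 = 6511 m
   = 6.51 km

6.51 km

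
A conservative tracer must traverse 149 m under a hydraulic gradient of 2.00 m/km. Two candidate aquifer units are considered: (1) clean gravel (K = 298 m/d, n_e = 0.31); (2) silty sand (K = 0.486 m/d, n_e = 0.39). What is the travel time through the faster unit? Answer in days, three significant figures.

77.5 days

Unit 1 (clean gravel): v = 298×0.0020/0.31 = 1.923 m/d, t = 149/1.923 = 77.50 d
Unit 2 (silty sand): v = 0.486×0.0020/0.39 = 0.002492 m/d, t = 149/0.002492 = 59780 d
Faster unit: t = 77.5 d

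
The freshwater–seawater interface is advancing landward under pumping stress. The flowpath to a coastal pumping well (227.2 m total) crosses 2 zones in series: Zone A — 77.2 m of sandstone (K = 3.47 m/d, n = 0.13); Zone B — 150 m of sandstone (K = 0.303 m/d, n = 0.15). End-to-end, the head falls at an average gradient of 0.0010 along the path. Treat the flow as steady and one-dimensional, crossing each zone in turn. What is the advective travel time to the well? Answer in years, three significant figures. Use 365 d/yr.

203 years

Continuity: the same q passes through each zone, so ΔH = q·Σ(L_j/K_j) — the zones act as resistances in series.
Σ(L/K) = 77.2/3.47 + 150/0.303 = 22.25 + 495.0 = 517.3 d
K_eq = L_total / Σ(L/K) = 227.2 / 517.3 = 0.4392 m/d
q = K_eq · i = 0.4392 × 0.0010 = 4.392e-4 m/d (same in every zone)
Zone A: v = q/n = 4.392e-4/0.13 = 0.003379 m/d → t_A = 77.2/0.003379 = 22850 d
Zone B: v = q/n = 4.392e-4/0.15 = 0.002928 m/d → t_B = 150/0.002928 = 51230 d
Total t = 22850 + 51230 = 74080 d
   = 74080 / 365 = 203 yr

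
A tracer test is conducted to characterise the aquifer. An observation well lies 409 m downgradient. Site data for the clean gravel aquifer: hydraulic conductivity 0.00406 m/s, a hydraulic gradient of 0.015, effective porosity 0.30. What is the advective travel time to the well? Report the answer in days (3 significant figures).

23.3 days

K = 0.00406 m/s × 86400 s/d = 350.8 m/d
q = Ki = 350.8 × 0.015 = 5.262 m/d
Seepage velocity v = q / n = 5.262 / 0.30 = 17.54 m/d
t = L / v = 409 / 17.54 = 23.32 d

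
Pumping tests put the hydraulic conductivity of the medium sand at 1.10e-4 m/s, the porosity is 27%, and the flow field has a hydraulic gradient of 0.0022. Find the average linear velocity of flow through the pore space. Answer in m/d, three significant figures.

0.0774 m/d

K = 1.10e-4 m/s × 86400 s/d = 9.504 m/d
Darcy flux q = K·i = 9.504 × 0.0022 = 0.02091 m/d
v = Ki/n = 9.504·0.0022/0.27 = 0.07744 m/d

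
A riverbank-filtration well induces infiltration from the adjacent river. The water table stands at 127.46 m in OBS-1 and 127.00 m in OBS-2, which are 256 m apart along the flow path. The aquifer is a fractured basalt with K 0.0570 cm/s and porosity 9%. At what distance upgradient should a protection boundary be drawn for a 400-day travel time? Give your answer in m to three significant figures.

Hydraulic gradient i = (127.46 − 127.00) / 256 = 0.46 / 256 = 0.001797
K = 0.0570 cm/s × 864 = 49.25 m/d
q = Ki = 49.25 × 0.001797 = 0.08849 m/d
Average linear velocity = 0.08849 / 0.09 = 0.9833 m/d
L = v × T = 0.9833 × 400 = 393.3 m

393 m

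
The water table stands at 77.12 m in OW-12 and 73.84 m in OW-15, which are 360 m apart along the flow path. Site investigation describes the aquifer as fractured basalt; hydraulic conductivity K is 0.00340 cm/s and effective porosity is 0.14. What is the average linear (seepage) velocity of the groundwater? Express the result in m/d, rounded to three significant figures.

0.191 m/d

Hydraulic gradient i = (77.12 − 73.84) / 360 = 3.28 / 360 = 0.009111
K = 0.00340 cm/s × 864 = 2.938 m/d
Darcy flux q = K·i = 2.938 × 0.009111 = 0.02676 m/d
Seepage velocity v = q / n = 0.02676 / 0.14 = 0.1912 m/d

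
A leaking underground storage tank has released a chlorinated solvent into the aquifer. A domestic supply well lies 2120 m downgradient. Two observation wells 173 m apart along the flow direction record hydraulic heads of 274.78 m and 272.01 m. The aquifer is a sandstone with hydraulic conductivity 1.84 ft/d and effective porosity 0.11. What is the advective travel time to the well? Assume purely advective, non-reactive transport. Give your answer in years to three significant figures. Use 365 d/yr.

Hydraulic gradient i = (274.78 − 272.01) / 173 = 2.77 / 173 = 0.01601
K = 1.84 ft/d × 0.3048 = 0.5608 m/d
Darcy flux q = K·i = 0.5608 × 0.01601 = 0.008980 m/d
v_s = q/n_e = 0.008980/0.11 = 0.08163 m/d
t = L / v = 2120 / 0.08163 = 25970 d
   = 25970 / 365 = 71.1 yr

71.1 years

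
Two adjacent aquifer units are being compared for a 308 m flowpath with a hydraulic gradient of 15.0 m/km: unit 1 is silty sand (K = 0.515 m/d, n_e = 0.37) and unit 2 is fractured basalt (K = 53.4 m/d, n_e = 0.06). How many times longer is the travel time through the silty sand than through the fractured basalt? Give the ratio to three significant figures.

639

Unit 1 (silty sand): v = 0.515×0.015/0.37 = 0.02088 m/d, t = 308/0.02088 = 14750 d
Unit 2 (fractured basalt): v = 53.4×0.015/0.06 = 13.35 m/d, t = 308/13.35 = 23.07 d
t(silty sand) / t(fractured basalt) = 14750/23.07 = 639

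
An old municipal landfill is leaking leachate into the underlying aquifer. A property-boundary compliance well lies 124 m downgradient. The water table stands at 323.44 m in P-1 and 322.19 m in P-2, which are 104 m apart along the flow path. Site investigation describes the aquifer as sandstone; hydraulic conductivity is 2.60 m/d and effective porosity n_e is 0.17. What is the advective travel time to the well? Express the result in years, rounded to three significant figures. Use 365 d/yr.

Hydraulic gradient i = (323.44 − 322.19) / 104 = 1.25 / 104 = 0.01202
Specific discharge q = 2.60 × 0.01202 = 0.03125 m/d
v = Ki/n = 2.60·0.01202/0.17 = 0.1838 m/d
t = L / v = 124 / 0.1838 = 674.6 d
   = 674.6 / 365 = 1.85 yr

1.85 years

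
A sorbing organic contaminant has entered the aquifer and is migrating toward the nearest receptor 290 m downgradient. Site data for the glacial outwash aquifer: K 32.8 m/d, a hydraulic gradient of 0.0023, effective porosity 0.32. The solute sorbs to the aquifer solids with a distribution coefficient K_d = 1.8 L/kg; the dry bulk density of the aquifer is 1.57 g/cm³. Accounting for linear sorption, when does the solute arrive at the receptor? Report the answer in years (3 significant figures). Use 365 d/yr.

33.1 years

Specific discharge q = 32.8 × 0.0023 = 0.07544 m/d
v = Ki/n = 32.8·0.0023/0.32 = 0.2358 m/d
Retardation R = 1 + ρ_b·K_d/n = 1 + 1.57×1.8/0.32 = 9.831
Contaminant velocity v_c = v/R = 0.2358/9.831 = 0.02398 m/d
t = L/v_c = 290/0.02398 = 12090 d
   = 12090/365 = 33.1 yr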